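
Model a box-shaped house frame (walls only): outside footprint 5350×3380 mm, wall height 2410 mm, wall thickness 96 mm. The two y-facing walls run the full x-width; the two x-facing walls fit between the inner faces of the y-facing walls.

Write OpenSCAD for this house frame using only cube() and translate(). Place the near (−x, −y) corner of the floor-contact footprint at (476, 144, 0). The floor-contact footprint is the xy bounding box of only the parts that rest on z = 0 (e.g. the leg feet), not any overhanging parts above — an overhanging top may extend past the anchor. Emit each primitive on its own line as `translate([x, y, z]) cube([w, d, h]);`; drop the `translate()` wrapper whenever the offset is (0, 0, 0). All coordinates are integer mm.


translate([476, 144, 0]) cube([5350, 96, 2410]);
translate([476, 3428, 0]) cube([5350, 96, 2410]);
translate([476, 240, 0]) cube([96, 3188, 2410]);
translate([5730, 240, 0]) cube([96, 3188, 2410]);


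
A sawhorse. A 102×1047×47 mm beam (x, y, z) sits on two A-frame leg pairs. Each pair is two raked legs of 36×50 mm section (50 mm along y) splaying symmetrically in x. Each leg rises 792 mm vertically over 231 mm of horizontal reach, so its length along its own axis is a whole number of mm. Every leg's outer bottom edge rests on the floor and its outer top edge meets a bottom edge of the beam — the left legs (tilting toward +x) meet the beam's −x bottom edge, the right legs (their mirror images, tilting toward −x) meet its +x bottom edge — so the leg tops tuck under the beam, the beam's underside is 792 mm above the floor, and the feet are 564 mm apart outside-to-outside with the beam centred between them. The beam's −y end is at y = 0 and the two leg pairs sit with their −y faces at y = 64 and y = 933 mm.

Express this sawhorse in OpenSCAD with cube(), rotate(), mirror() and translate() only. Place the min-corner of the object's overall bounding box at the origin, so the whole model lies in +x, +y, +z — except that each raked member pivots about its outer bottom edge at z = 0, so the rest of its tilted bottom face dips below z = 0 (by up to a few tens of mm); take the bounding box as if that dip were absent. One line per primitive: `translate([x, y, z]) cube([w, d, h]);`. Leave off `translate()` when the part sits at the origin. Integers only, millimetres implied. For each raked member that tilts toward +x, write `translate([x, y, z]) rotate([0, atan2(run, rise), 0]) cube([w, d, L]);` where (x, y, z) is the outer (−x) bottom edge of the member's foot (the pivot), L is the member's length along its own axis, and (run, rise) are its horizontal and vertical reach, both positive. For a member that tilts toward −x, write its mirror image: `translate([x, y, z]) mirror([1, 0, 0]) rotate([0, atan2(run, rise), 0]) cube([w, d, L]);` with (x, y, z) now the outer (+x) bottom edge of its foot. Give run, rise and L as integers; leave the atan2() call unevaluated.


translate([231, 0, 792]) cube([102, 1047, 47]);
translate([0, 64, 0]) rotate([0, atan2(231, 792), 0]) cube([36, 50, 825]);
translate([564, 64, 0]) mirror([1, 0, 0]) rotate([0, atan2(231, 792), 0]) cube([36, 50, 825]);
translate([0, 933, 0]) rotate([0, atan2(231, 792), 0]) cube([36, 50, 825]);
translate([564, 933, 0]) mirror([1, 0, 0]) rotate([0, atan2(231, 792), 0]) cube([36, 50, 825]);


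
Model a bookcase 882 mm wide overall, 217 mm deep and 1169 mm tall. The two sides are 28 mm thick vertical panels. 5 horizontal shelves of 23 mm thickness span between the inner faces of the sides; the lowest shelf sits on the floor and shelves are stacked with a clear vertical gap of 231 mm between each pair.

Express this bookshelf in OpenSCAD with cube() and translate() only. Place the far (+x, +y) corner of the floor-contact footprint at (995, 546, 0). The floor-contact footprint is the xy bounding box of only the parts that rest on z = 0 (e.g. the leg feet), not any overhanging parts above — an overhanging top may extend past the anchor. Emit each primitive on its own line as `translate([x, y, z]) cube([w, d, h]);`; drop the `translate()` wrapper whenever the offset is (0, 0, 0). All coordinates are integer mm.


translate([113, 329, 0]) cube([28, 217, 1169]);
translate([967, 329, 0]) cube([28, 217, 1169]);
translate([141, 329, 0]) cube([826, 217, 23]);
translate([141, 329, 254]) cube([826, 217, 23]);
translate([141, 329, 508]) cube([826, 217, 23]);
translate([141, 329, 762]) cube([826, 217, 23]);
translate([141, 329, 1016]) cube([826, 217, 23]);


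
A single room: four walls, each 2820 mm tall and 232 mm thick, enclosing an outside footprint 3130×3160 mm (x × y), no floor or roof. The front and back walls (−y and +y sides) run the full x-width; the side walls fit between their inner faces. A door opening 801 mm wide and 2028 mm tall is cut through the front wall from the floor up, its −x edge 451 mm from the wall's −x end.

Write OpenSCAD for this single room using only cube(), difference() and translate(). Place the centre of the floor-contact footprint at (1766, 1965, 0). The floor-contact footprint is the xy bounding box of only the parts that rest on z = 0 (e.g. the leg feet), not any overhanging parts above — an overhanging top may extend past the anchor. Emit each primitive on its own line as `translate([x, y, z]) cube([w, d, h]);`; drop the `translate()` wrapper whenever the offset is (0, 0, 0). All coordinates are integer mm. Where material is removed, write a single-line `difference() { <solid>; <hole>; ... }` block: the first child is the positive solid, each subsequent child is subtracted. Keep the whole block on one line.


difference() { translate([201, 385, 0]) cube([3130, 232, 2820]); translate([652, 385, 0]) cube([801, 232, 2028]); }
translate([201, 3313, 0]) cube([3130, 232, 2820]);
translate([201, 617, 0]) cube([232, 2696, 2820]);
translate([3099, 617, 0]) cube([232, 2696, 2820]);


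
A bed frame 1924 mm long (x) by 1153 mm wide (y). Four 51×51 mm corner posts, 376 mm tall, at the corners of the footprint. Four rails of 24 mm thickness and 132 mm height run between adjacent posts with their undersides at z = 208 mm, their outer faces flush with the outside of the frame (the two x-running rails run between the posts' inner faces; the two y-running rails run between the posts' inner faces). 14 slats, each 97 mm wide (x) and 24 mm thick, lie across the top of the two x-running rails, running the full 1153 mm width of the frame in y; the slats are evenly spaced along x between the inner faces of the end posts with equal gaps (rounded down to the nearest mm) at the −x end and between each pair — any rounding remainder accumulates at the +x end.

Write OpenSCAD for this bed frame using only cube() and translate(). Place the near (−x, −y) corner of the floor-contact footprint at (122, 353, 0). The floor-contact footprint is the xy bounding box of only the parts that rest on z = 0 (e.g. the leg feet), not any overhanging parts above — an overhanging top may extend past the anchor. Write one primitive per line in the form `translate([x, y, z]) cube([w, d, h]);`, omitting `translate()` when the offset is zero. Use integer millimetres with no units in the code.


// slat z = rail_z + rail_h = 208 + 132 = 340
// slat gap = ⌊(1822 − 14·97) / 15⌋ = 30
translate([122, 353, 0]) cube([51, 51, 376]);
translate([122, 1455, 0]) cube([51, 51, 376]);
translate([1995, 353, 0]) cube([51, 51, 376]);
translate([1995, 1455, 0]) cube([51, 51, 376]);
translate([173, 353, 208]) cube([1822, 24, 132]);
translate([173, 1482, 208]) cube([1822, 24, 132]);
translate([122, 404, 208]) cube([24, 1051, 132]);
translate([2022, 404, 208]) cube([24, 1051, 132]);
translate([203, 353, 340]) cube([97, 1153, 24]);
translate([330, 353, 340]) cube([97, 1153, 24]);
translate([457, 353, 340]) cube([97, 1153, 24]);
translate([584, 353, 340]) cube([97, 1153, 24]);
translate([711, 353, 340]) cube([97, 1153, 24]);
translate([838, 353, 340]) cube([97, 1153, 24]);
translate([965, 353, 340]) cube([97, 1153, 24]);
translate([1092, 353, 340]) cube([97, 1153, 24]);
translate([1219, 353, 340]) cube([97, 1153, 24]);
translate([1346, 353, 340]) cube([97, 1153, 24]);
translate([1473, 353, 340]) cube([97, 1153, 24]);
translate([1600, 353, 340]) cube([97, 1153, 24]);
translate([1727, 353, 340]) cube([97, 1153, 24]);
translate([1854, 353, 340]) cube([97, 1153, 24]);


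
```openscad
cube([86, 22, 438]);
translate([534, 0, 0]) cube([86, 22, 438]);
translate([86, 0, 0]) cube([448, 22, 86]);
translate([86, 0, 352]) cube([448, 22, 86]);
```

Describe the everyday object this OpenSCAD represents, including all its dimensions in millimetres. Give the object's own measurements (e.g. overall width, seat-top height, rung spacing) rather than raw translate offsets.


A rectangular picture frame lying in the x–z plane (depth along y). The opening is 448 mm wide (x) by 266 mm tall (z), surrounded by a border 86 mm wide on all four sides. The frame is 22 mm deep and is made of two full-height vertical stiles with two horizontal rails fitted between them.


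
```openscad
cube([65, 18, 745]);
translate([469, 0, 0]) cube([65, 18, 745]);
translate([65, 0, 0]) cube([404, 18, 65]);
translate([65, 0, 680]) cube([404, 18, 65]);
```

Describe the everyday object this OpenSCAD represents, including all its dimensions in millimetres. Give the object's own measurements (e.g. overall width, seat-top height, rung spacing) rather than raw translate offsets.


A rectangular picture frame lying in the x–z plane (depth along y). The opening is 404 mm wide (x) by 615 mm tall (z), surrounded by a border 65 mm wide on all four sides. The frame is 18 mm deep and is made of two full-height vertical stiles with two horizontal rails fitted between them.


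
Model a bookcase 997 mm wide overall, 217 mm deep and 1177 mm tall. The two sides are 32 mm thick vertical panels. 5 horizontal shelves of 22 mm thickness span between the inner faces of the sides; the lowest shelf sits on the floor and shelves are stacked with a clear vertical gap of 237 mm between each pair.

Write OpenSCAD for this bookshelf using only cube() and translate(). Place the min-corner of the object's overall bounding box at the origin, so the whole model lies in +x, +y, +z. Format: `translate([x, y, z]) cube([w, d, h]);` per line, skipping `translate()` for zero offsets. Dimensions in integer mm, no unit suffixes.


cube([32, 217, 1177]);
translate([965, 0, 0]) cube([32, 217, 1177]);
translate([32, 0, 0]) cube([933, 217, 22]);
translate([32, 0, 259]) cube([933, 217, 22]);
translate([32, 0, 518]) cube([933, 217, 22]);
translate([32, 0, 777]) cube([933, 217, 22]);
translate([32, 0, 1036]) cube([933, 217, 22]);


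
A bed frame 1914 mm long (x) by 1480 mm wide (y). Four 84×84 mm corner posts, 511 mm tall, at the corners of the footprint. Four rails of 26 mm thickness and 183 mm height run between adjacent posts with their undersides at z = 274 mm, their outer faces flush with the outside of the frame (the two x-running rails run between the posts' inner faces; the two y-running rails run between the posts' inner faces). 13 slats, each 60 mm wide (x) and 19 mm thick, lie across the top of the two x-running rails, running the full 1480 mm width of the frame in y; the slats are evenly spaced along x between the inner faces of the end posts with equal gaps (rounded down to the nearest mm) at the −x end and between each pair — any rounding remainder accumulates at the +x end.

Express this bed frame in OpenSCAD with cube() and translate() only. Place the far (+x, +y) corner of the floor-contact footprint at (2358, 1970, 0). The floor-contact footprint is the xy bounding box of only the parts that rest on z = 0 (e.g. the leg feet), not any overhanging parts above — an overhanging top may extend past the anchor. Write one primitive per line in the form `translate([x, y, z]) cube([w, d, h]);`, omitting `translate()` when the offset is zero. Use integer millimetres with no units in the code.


translate([444, 490, 0]) cube([84, 84, 511]);
translate([444, 1886, 0]) cube([84, 84, 511]);
translate([2274, 490, 0]) cube([84, 84, 511]);
translate([2274, 1886, 0]) cube([84, 84, 511]);
translate([528, 490, 274]) cube([1746, 26, 183]);
translate([528, 1944, 274]) cube([1746, 26, 183]);
translate([444, 574, 274]) cube([26, 1312, 183]);
translate([2332, 574, 274]) cube([26, 1312, 183]);
translate([597, 490, 457]) cube([60, 1480, 19]);
translate([726, 490, 457]) cube([60, 1480, 19]);
translate([855, 490, 457]) cube([60, 1480, 19]);
translate([984, 490, 457]) cube([60, 1480, 19]);
translate([1113, 490, 457]) cube([60, 1480, 19]);
translate([1242, 490, 457]) cube([60, 1480, 19]);
translate([1371, 490, 457]) cube([60, 1480, 19]);
translate([1500, 490, 457]) cube([60, 1480, 19]);
translate([1629, 490, 457]) cube([60, 1480, 19]);
translate([1758, 490, 457]) cube([60, 1480, 19]);
translate([1887, 490, 457]) cube([60, 1480, 19]);
translate([2016, 490, 457]) cube([60, 1480, 19]);
translate([2145, 490, 457]) cube([60, 1480, 19]);


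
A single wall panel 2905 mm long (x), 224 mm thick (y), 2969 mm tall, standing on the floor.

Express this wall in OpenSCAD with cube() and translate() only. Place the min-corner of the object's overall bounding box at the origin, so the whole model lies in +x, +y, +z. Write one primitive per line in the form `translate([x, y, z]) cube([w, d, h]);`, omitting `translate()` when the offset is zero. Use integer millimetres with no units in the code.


cube([2905, 224, 2969]);


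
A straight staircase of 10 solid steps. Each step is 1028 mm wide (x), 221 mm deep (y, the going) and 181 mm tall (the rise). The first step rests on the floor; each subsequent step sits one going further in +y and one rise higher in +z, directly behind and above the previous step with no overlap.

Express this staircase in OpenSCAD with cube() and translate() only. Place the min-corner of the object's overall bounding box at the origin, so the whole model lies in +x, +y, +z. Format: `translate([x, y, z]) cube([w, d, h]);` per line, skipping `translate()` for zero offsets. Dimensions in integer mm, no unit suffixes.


cube([1028, 221, 181]);
translate([0, 221, 181]) cube([1028, 221, 181]);
translate([0, 442, 362]) cube([1028, 221, 181]);
translate([0, 663, 543]) cube([1028, 221, 181]);
translate([0, 884, 724]) cube([1028, 221, 181]);
translate([0, 1105, 905]) cube([1028, 221, 181]);
translate([0, 1326, 1086]) cube([1028, 221, 181]);
translate([0, 1547, 1267]) cube([1028, 221, 181]);
translate([0, 1768, 1448]) cube([1028, 221, 181]);
translate([0, 1989, 1629]) cube([1028, 221, 181]);


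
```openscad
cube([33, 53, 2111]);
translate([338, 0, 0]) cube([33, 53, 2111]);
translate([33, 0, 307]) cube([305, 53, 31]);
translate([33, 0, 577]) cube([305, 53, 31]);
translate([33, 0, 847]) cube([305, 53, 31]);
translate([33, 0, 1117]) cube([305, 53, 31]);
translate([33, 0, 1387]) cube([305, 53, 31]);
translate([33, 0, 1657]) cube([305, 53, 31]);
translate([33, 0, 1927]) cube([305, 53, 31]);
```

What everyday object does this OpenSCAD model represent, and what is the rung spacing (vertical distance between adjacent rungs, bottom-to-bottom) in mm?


A ladder. The rung spacing is 270 mm.

Two tall 33×53 posts with 7 short bars between them — a ladder. Adjacent rungs sit at z = 307 and z = 577, so the spacing is 577 − 307 = 270 mm.


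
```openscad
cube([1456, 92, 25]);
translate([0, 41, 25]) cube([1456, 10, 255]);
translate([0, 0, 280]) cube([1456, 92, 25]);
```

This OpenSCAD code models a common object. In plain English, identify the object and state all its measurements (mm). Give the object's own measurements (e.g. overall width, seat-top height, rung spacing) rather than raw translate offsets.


An I-beam lying along x, 1456 mm long. Overall section height 305 mm. Two flanges 92 mm wide (y) and 25 mm thick, one on the floor and one at the top; a web 10 mm thick runs between them, centred on the flange width.


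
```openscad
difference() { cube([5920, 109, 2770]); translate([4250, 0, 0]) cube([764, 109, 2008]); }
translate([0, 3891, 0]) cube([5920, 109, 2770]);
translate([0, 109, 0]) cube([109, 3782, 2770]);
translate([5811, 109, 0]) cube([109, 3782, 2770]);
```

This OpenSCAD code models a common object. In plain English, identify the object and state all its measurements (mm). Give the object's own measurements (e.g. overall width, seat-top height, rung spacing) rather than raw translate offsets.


A single room: four walls, each 2770 mm tall and 109 mm thick, enclosing an outside footprint 5920×4000 mm (x × y), no floor or roof. The front and back walls (−y and +y sides) run the full x-width; the side walls fit between their inner faces. A door opening 764 mm wide and 2008 mm tall is cut through the front wall from the floor up, its −x edge 4250 mm from the wall's −x end.


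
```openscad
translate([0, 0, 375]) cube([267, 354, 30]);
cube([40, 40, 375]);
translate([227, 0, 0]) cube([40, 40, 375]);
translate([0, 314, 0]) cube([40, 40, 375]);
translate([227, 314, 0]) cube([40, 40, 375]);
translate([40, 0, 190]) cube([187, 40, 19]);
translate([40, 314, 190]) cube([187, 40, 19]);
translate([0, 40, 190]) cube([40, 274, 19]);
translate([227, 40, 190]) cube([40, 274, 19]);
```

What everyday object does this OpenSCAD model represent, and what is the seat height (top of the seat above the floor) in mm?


A stool. The seat height is 405 mm.

A 267×354×30 slab at z = 375 on four corner posts — a stool. The seat top is 375 + 30 = 405 mm.


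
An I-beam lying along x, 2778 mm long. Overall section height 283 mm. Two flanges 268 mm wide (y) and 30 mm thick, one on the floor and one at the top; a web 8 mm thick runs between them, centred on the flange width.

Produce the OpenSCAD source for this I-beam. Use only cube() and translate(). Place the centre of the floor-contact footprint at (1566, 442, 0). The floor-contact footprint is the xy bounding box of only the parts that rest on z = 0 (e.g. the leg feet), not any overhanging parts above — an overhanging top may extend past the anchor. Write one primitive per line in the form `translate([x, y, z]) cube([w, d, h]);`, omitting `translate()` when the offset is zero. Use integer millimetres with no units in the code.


translate([177, 308, 0]) cube([2778, 268, 30]);
translate([177, 438, 30]) cube([2778, 8, 223]);
translate([177, 308, 253]) cube([2778, 268, 30]);


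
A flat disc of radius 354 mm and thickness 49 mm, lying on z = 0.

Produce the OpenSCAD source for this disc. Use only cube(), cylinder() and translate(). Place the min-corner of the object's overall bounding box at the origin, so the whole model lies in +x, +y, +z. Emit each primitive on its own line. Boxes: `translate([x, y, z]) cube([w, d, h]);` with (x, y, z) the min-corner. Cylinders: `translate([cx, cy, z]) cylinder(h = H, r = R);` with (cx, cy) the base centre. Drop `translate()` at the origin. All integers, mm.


translate([354, 354, 0]) cylinder(h = 49, r = 354);


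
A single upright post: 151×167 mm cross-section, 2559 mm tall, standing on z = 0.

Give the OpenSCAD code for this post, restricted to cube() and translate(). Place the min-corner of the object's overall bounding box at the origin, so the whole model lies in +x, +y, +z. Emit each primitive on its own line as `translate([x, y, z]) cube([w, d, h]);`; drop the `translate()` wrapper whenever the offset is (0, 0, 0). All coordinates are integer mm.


cube([151, 167, 2559]);


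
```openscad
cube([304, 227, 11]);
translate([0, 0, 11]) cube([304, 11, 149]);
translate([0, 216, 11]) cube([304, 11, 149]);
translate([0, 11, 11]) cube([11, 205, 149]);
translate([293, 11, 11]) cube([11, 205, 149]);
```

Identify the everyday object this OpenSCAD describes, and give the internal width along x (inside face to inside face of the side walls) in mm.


An open box. The internal width is 282 mm.

A 304×227 base slab with four walls standing on it — an open box. The base is 304 mm wide and the walls are 11 mm thick, so the internal width is 304 − 2 × 11 = 282 mm.


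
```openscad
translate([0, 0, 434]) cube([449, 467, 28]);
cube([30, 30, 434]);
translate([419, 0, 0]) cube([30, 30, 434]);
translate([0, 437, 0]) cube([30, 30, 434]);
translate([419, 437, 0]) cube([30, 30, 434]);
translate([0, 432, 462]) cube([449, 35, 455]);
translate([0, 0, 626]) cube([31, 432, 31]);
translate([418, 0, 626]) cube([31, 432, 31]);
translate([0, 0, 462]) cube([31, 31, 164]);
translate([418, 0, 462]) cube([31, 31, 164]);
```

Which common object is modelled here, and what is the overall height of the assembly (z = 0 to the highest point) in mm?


A chair. The overall height is 917 mm.

A slab on four corner posts with a tall panel at the back — a chair. The seat slab sits at z = 434 with thickness 28, and the 455 mm backrest starts at the seat top, so the overall height is 434 + 28 + 455 = 917 mm.


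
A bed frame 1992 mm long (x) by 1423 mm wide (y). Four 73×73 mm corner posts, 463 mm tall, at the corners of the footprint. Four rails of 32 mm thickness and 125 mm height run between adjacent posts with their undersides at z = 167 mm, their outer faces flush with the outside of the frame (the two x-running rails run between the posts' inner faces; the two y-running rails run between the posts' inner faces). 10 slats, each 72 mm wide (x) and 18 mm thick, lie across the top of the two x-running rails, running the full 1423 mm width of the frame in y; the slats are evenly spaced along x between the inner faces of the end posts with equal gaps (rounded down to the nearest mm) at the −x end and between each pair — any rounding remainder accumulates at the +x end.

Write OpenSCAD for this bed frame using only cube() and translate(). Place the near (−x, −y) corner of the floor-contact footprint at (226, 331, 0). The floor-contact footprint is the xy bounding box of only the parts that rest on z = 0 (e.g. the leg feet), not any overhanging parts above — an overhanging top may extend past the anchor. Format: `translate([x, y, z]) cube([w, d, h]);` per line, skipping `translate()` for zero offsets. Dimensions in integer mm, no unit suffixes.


translate([226, 331, 0]) cube([73, 73, 463]);
translate([226, 1681, 0]) cube([73, 73, 463]);
translate([2145, 331, 0]) cube([73, 73, 463]);
translate([2145, 1681, 0]) cube([73, 73, 463]);
translate([299, 331, 167]) cube([1846, 32, 125]);
translate([299, 1722, 167]) cube([1846, 32, 125]);
translate([226, 404, 167]) cube([32, 1277, 125]);
translate([2186, 404, 167]) cube([32, 1277, 125]);
translate([401, 331, 292]) cube([72, 1423, 18]);
translate([575, 331, 292]) cube([72, 1423, 18]);
translate([749, 331, 292]) cube([72, 1423, 18]);
translate([923, 331, 292]) cube([72, 1423, 18]);
translate([1097, 331, 292]) cube([72, 1423, 18]);
translate([1271, 331, 292]) cube([72, 1423, 18]);
translate([1445, 331, 292]) cube([72, 1423, 18]);
translate([1619, 331, 292]) cube([72, 1423, 18]);
translate([1793, 331, 292]) cube([72, 1423, 18]);
translate([1967, 331, 292]) cube([72, 1423, 18]);


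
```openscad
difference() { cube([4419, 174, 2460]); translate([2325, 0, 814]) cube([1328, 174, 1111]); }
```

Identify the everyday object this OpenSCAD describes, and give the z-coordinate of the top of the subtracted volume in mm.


A wall with a window opening. The window head height is 1925 mm.

A wall with a rectangular opening subtracted — a window. Sill at z = 814, opening 1111 mm tall, so the head is at 814 + 1111 = 1925 mm.


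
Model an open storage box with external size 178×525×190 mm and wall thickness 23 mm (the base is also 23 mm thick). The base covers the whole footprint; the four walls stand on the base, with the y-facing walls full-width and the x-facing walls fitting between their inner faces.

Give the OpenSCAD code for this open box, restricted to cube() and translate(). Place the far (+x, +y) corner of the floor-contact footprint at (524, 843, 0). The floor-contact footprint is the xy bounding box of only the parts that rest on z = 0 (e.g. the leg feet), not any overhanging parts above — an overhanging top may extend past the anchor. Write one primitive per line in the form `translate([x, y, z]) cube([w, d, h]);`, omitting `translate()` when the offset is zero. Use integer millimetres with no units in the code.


translate([346, 318, 0]) cube([178, 525, 23]);
translate([346, 318, 23]) cube([178, 23, 167]);
translate([346, 820, 23]) cube([178, 23, 167]);
translate([346, 341, 23]) cube([23, 479, 167]);
translate([501, 341, 23]) cube([23, 479, 167]);


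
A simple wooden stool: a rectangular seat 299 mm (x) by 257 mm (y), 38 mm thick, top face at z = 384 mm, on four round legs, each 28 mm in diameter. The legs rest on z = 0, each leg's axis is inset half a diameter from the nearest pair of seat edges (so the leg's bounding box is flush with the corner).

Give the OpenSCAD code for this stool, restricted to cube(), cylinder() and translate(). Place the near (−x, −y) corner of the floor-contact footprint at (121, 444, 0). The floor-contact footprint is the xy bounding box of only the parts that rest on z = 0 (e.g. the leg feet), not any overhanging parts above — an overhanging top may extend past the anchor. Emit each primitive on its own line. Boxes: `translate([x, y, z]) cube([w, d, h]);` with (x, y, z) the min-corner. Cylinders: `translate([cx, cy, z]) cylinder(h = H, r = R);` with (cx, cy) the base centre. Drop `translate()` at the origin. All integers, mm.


translate([121, 444, 346]) cube([299, 257, 38]);
translate([135, 458, 0]) cylinder(h = 346, r = 14);
translate([406, 458, 0]) cylinder(h = 346, r = 14);
translate([135, 687, 0]) cylinder(h = 346, r = 14);
translate([406, 687, 0]) cylinder(h = 346, r = 14);


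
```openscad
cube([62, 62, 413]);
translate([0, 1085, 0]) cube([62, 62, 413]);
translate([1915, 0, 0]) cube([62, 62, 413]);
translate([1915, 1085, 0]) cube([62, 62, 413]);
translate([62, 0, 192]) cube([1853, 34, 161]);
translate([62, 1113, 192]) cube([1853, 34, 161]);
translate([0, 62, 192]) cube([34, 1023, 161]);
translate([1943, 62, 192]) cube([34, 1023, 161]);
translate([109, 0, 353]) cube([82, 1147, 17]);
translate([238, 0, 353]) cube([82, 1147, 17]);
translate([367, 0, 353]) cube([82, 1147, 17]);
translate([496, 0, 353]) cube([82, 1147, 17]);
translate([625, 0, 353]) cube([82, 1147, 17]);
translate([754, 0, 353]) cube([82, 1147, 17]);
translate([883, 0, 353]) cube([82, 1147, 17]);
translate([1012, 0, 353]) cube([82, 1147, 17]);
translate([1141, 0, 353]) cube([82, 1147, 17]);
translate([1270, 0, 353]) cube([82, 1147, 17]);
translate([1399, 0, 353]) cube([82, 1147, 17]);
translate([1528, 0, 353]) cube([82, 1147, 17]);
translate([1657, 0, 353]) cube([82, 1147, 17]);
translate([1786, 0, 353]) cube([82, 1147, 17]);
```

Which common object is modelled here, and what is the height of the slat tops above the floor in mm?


A bed frame. The slat-top height is 370 mm.

Four posts, four rails, and a row of slats — a bed frame. Slats sit on the rails at z = 192 + 161 = 353; with slat thickness 17, the top is 370 mm.


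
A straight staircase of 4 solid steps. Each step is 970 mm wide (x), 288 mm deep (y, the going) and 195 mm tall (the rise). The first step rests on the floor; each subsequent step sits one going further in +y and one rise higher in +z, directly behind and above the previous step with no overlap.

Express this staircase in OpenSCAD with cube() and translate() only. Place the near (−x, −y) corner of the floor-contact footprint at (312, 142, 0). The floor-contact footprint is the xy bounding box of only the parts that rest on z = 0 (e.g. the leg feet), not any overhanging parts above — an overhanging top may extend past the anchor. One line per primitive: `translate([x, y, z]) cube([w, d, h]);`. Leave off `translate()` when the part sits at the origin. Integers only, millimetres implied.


translate([312, 142, 0]) cube([970, 288, 195]);
translate([312, 430, 195]) cube([970, 288, 195]);
translate([312, 718, 390]) cube([970, 288, 195]);
translate([312, 1006, 585]) cube([970, 288, 195]);


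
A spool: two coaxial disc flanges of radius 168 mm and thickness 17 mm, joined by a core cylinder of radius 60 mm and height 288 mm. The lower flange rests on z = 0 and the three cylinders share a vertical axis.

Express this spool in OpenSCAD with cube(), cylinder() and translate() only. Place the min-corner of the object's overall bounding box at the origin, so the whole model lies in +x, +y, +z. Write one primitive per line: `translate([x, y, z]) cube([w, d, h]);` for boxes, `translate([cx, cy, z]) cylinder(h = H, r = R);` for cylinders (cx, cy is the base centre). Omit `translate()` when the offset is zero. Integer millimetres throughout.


translate([168, 168, 0]) cylinder(h = 17, r = 168);
translate([168, 168, 17]) cylinder(h = 288, r = 60);
translate([168, 168, 305]) cylinder(h = 17, r = 168);


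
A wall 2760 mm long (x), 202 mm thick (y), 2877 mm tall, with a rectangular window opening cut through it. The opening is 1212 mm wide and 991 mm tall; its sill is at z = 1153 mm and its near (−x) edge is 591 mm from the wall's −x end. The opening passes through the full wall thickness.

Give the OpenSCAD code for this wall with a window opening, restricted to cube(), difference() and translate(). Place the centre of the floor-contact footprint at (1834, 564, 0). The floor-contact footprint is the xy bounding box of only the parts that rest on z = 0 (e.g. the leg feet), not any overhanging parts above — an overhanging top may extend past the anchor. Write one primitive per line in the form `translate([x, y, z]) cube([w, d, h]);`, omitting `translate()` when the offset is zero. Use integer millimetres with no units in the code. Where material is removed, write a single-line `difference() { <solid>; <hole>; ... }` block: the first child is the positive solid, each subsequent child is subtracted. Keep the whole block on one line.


difference() { translate([454, 463, 0]) cube([2760, 202, 2877]); translate([1045, 463, 1153]) cube([1212, 202, 991]); }


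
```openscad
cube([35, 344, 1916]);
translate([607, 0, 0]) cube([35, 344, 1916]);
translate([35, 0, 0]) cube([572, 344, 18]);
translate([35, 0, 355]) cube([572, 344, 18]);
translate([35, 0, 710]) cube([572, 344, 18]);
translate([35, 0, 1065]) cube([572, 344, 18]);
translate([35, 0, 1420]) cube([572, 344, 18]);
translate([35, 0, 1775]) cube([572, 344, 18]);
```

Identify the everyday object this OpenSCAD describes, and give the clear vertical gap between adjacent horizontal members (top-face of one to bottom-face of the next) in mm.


A bookshelf. The clear shelf gap is 337 mm.

Two tall side panels with 6 horizontal boards between them — a bookshelf. The first two shelf undersides are at z = 0 and z = 355; with shelf thickness 18, the clear gap is 355 − 0 − 18 = 337 mm.


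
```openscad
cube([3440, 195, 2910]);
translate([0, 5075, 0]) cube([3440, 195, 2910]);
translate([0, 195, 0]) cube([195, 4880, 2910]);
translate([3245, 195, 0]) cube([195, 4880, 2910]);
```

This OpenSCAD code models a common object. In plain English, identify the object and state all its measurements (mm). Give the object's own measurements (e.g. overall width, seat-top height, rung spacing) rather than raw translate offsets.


The wall frame of a small rectangular building: four walls, each 2910 mm tall and 195 mm thick, enclosing a footprint 3440 mm (x) by 5270 mm (y) outside-to-outside, with no floor or roof. The front and back walls (the −y and +y sides) span the full width; the two side walls fit between them.


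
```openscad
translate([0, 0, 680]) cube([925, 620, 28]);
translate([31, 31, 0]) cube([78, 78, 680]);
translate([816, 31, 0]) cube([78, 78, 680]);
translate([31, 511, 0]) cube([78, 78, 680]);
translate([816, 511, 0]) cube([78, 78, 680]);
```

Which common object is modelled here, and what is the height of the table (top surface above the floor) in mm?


A table. The table height is 708 mm.

A 925×620×28 slab sits at z = 680 on four 78 mm square posts — a table. The top surface is at 680 + 28 = 708 mm.


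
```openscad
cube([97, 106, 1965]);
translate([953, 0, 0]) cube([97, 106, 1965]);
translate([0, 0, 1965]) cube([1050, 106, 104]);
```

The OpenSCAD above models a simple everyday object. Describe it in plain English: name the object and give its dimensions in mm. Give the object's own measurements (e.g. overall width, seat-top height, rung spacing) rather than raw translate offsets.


A door frame. The clear opening is 856 mm wide and 1965 mm high. Two 97 mm wide jambs, 106 mm deep, stand either side of the opening from the floor to the top of the opening. A 104 mm thick head sits across the top of both jambs, spanning the full outside width of the frame.


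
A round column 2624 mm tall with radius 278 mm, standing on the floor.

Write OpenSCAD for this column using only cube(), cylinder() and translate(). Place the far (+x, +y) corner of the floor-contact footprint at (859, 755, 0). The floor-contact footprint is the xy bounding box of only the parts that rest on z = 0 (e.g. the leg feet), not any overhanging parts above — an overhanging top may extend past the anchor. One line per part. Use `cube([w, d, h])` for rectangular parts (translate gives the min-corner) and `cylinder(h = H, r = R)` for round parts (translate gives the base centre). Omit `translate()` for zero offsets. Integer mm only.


translate([581, 477, 0]) cylinder(h = 2624, r = 278);


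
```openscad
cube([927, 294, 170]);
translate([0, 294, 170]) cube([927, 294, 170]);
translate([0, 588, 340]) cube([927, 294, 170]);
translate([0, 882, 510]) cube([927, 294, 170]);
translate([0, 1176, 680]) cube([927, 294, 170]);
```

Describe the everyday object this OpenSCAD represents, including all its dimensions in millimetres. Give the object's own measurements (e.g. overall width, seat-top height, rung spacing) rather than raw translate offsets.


A straight staircase of 5 solid steps. Each step is 927 mm wide (x), 294 mm deep (y, the going) and 170 mm tall (the rise). The first step rests on the floor; each subsequent step sits one going further in +y and one rise higher in +z, directly behind and above the previous step with no overlap.


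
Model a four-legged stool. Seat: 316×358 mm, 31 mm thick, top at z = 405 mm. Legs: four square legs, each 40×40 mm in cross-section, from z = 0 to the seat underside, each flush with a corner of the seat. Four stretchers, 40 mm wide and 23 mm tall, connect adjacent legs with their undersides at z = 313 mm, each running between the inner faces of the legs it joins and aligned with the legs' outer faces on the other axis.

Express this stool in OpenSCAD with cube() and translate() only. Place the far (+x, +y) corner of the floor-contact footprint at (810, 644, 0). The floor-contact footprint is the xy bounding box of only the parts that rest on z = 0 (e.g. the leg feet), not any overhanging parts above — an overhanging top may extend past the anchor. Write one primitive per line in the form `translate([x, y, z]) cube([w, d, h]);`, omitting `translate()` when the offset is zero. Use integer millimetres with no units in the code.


// leg_h = 405 - 31 = 374
// stretcher span = 316 - 2*40 = 236
translate([494, 286, 374]) cube([316, 358, 31]);
translate([494, 286, 0]) cube([40, 40, 374]);
translate([770, 286, 0]) cube([40, 40, 374]);
translate([494, 604, 0]) cube([40, 40, 374]);
translate([770, 604, 0]) cube([40, 40, 374]);
translate([534, 286, 313]) cube([236, 40, 23]);
translate([534, 604, 313]) cube([236, 40, 23]);
translate([494, 326, 313]) cube([40, 278, 23]);
translate([770, 326, 313]) cube([40, 278, 23]);


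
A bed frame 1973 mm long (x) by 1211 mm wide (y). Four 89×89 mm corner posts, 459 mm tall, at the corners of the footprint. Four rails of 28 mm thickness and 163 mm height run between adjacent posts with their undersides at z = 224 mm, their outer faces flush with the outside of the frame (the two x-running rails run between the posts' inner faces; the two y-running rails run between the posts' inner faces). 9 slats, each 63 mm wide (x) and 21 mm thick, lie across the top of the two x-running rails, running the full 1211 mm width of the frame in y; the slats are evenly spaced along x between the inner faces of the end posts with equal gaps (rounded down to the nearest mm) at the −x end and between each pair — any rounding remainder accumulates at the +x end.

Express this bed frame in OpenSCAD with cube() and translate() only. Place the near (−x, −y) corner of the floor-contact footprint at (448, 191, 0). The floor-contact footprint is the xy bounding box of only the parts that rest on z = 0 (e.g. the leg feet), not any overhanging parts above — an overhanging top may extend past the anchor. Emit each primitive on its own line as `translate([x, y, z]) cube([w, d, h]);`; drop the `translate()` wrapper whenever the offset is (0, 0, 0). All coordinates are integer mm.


translate([448, 191, 0]) cube([89, 89, 459]);
translate([448, 1313, 0]) cube([89, 89, 459]);
translate([2332, 191, 0]) cube([89, 89, 459]);
translate([2332, 1313, 0]) cube([89, 89, 459]);
translate([537, 191, 224]) cube([1795, 28, 163]);
translate([537, 1374, 224]) cube([1795, 28, 163]);
translate([448, 280, 224]) cube([28, 1033, 163]);
translate([2393, 280, 224]) cube([28, 1033, 163]);
translate([659, 191, 387]) cube([63, 1211, 21]);
translate([844, 191, 387]) cube([63, 1211, 21]);
translate([1029, 191, 387]) cube([63, 1211, 21]);
translate([1214, 191, 387]) cube([63, 1211, 21]);
translate([1399, 191, 387]) cube([63, 1211, 21]);
translate([1584, 191, 387]) cube([63, 1211, 21]);
translate([1769, 191, 387]) cube([63, 1211, 21]);
translate([1954, 191, 387]) cube([63, 1211, 21]);
translate([2139, 191, 387]) cube([63, 1211, 21]);


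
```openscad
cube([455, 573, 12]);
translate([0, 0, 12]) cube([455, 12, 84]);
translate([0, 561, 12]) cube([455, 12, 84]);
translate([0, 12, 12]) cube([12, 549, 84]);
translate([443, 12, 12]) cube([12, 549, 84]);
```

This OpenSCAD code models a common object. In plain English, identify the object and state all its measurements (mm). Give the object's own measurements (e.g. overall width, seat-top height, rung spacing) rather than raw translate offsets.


An open-topped rectangular box: outside dimensions 455×573×96 mm, with a uniform wall and base thickness of 12 mm. The base is a full 455×573 slab on the floor; four walls sit on top of the base. The front and back walls (the −y and +y sides) span the full width; the two side walls fit between them.


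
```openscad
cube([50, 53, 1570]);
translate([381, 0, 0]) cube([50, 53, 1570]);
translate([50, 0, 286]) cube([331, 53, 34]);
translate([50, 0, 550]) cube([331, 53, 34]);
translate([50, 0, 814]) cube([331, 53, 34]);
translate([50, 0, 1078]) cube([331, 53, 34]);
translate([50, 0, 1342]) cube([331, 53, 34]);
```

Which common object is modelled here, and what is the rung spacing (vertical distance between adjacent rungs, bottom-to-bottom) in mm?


A ladder. The rung spacing is 264 mm.

Two tall 50×53 posts with 5 short bars between them — a ladder. Adjacent rungs sit at z = 286 and z = 550, so the spacing is 550 − 286 = 264 mm.


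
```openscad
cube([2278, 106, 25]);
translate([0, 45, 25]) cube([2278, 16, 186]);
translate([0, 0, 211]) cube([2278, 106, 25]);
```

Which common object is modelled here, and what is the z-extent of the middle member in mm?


An I-beam. The web height is 186 mm.

Two wide flanges with a thin centred web — an I-beam. Overall 236 mm minus two 25 mm flanges gives a web of 236 − 2·25 = 186 mm.


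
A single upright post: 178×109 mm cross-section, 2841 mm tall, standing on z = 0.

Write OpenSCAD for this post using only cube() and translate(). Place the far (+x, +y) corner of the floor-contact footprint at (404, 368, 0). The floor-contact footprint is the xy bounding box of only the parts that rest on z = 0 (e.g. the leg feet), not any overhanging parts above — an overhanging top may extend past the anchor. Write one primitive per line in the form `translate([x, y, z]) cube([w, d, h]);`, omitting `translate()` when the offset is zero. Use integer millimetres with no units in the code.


translate([226, 259, 0]) cube([178, 109, 2841]);


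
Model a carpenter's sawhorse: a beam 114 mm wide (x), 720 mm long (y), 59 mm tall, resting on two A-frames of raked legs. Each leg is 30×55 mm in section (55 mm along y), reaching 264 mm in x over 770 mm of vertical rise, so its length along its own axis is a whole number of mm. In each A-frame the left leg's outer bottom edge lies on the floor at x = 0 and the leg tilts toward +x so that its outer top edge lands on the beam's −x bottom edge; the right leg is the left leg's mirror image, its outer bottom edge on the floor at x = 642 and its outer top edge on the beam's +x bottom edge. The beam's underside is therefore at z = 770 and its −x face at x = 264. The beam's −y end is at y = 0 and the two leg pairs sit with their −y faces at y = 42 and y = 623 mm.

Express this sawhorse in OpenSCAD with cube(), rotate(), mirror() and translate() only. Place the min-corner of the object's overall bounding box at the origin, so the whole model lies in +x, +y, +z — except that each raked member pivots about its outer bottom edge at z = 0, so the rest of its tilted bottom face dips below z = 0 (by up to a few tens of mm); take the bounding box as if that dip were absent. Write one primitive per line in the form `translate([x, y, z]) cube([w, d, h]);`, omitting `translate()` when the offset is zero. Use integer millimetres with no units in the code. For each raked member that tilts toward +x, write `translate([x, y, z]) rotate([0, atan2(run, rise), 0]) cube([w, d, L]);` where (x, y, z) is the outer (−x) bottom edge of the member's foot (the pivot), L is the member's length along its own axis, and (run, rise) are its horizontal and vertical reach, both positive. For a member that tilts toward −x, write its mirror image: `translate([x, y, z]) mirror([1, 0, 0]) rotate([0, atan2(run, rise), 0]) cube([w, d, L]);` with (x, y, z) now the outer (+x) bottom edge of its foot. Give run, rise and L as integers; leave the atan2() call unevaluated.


translate([264, 0, 770]) cube([114, 720, 59]);
translate([0, 42, 0]) rotate([0, atan2(264, 770), 0]) cube([30, 55, 814]);
translate([642, 42, 0]) mirror([1, 0, 0]) rotate([0, atan2(264, 770), 0]) cube([30, 55, 814]);
translate([0, 623, 0]) rotate([0, atan2(264, 770), 0]) cube([30, 55, 814]);
translate([642, 623, 0]) mirror([1, 0, 0]) rotate([0, atan2(264, 770), 0]) cube([30, 55, 814]);
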